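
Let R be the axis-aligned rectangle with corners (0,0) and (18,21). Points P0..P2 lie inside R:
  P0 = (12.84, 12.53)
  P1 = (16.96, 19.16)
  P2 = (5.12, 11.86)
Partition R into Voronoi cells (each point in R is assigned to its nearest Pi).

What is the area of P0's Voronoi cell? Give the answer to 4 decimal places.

1. box [0,18]×[0,21]: [(0, 0) (18, 0) (18, 21) (0, 21)]
2. ⊥bis P0·P1 via (14.9,15.845): [(0, 0) (18, 0) (18, 13.9186) (6.6045, 21) (0, 21)]  |A|=337.6518
3. ⊥bis P0·P2 via (8.98,12.195): [(10.0384, 0) (18, 0) (18, 13.9186) (8.3077, 19.9416)]  |A|=146.8354
4. canonical 4-gon: [(10.0384, 0) (18, 0) (18, 13.9186) (8.3077, 19.9416)]
5. shoelace: 146.8354

Area of P0's cell: 146.8354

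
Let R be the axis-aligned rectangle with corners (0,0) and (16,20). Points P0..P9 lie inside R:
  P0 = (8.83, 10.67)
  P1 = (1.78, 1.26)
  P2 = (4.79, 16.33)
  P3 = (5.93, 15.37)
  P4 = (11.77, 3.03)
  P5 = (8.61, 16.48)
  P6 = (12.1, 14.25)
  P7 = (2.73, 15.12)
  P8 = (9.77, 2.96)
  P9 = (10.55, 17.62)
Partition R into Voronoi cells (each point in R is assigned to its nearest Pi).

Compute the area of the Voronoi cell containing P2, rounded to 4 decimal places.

Area of P2's cell: 17.2435

1. box [0,16]×[0,20]: [(0, 0) (16, 0) (16, 20) (0, 20)]
2. ⊥bis P2·P0 via (6.81,13.5): [(0, 8.6392) (15.9164, 20) (0, 20)]  |A|=90.4121
3. ⊥bis P2·P1 via (3.285,8.795): [(0, 9.4511) (0.8888, 9.2736) (15.9164, 20) (0, 20)]  |A|=90.0512
4. ⊥bis P2·P3 via (5.36,15.85): [(0, 9.485) (8.8547, 20) (0, 20)]  |A|=46.5538
5. ⊥bis P2·P4 via (8.28,9.68): [(0, 9.485) (8.8547, 20) (0, 20)]  |A|=46.5538
6. ⊥bis P2·P5 via (6.7,16.405): [(0, 9.485) (6.6611, 17.3951) (6.5588, 20) (0, 20)]  |A|=43.5635
7. ⊥bis P2·P6 via (8.445,15.29): [(0, 9.485) (6.6611, 17.3951) (6.5588, 20) (0, 20)]  |A|=43.5635
8. ⊥bis P2·P7 via (3.76,15.725): [(4.3742, 14.6794) (6.6611, 17.3951) (6.5588, 20) (1.249, 20)]  |A|=17.2435
9. ⊥bis P2·P8 via (7.28,9.645): [(4.3742, 14.6794) (6.6611, 17.3951) (6.5588, 20) (1.249, 20)]  |A|=17.2435
10. ⊥bis P2·P9 via (7.67,16.975): [(4.3742, 14.6794) (6.6611, 17.3951) (6.5588, 20) (1.249, 20)]  |A|=17.2435
11. canonical 4-gon: [(4.3742, 14.6794) (6.6611, 17.3951) (6.5588, 20) (1.249, 20)]
12. shoelace: 17.2435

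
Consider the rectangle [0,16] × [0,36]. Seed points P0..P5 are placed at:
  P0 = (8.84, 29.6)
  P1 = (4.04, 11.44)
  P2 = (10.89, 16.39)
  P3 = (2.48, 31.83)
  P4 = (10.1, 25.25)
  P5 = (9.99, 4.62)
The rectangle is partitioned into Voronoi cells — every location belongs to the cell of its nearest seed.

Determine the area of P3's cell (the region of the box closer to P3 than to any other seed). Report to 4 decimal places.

1. box [0,16]×[0,36]: [(0, 0) (16, 0) (16, 36) (0, 36)]
2. ⊥bis P3·P0 via (5.66,30.715): [(0, 14.5726) (7.5131, 36) (0, 36)]  |A|=80.4929
3. ⊥bis P3·P1 via (3.26,21.635): [(0, 21.3856) (2.4547, 21.5734) (7.5131, 36) (0, 36)]  |A|=72.131
4. ⊥bis P3·P2 via (6.685,24.11): [(0, 21.3856) (1.9583, 21.5354) (2.5554, 21.8607) (7.5131, 36) (0, 36)]  |A|=72.0616
5. ⊥bis P3·P4 via (6.29,28.54): [(0, 21.3856) (0.12, 21.3948) (3.9453, 25.8248) (7.5131, 36) (0, 36)]  |A|=67.3013
6. ⊥bis P3·P5 via (6.235,18.225): [(0, 21.3856) (0.12, 21.3948) (3.9453, 25.8248) (7.5131, 36) (0, 36)]  |A|=67.3013
7. canonical 5-gon: [(0, 21.3856) (0.12, 21.3948) (3.9453, 25.8248) (7.5131, 36) (0, 36)]
8. shoelace: 67.3013

Area of P3's cell: 67.3013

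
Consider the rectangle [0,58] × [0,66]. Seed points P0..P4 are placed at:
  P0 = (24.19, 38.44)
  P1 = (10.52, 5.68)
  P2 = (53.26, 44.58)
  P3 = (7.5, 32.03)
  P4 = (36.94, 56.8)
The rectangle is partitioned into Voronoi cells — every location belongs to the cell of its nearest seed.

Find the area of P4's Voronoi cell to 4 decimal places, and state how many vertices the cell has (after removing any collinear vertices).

1. box [0,58]×[0,66]: [(0, 0) (58, 0) (58, 66) (0, 66)]
2. ⊥bis P4·P0 via (30.565,47.62): [(58, 28.5679) (58, 66) (4.0978, 66)]  |A|=1008.8358
3. ⊥bis P4·P1 via (23.73,31.24): [(58, 28.5679) (58, 66) (4.0978, 66)]  |A|=1008.8358
4. ⊥bis P4·P2 via (45.1,50.69): [(38.6153, 42.0295) (56.5637, 66) (4.0978, 66)]  |A|=628.8164
5. ⊥bis P4·P3 via (22.22,44.415): [(38.6153, 42.0295) (56.5637, 66) (4.0978, 66)]  |A|=628.8164
6. canonical 3-gon: [(38.6153, 42.0295) (56.5637, 66) (4.0978, 66)]
7. shoelace: 628.8164

Area of P4's cell: 628.8164 (3 vertices)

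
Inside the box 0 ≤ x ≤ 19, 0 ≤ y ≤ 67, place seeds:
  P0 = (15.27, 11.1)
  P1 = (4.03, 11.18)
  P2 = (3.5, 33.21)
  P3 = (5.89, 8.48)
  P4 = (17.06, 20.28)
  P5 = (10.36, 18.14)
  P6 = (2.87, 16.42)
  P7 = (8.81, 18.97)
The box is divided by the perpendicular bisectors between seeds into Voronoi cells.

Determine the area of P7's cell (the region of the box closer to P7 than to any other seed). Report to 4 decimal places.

1. box [0,19]×[0,67]: [(0, 0) (19, 0) (19, 67) (0, 67)]
2. ⊥bis P7·P0 via (12.04,15.035): [(0, 5.1521) (19, 20.748) (19, 67) (0, 67)]  |A|=1026.9487
3. ⊥bis P7·P1 via (6.42,15.075): [(0, 19.0144) (9.6638, 13.0846) (19, 20.748) (19, 67) (0, 67)]  |A|=959.9674
4. ⊥bis P7·P2 via (6.155,26.09): [(0, 23.7948) (0, 19.0144) (9.6638, 13.0846) (19, 20.748) (19, 30.8798)]  |A|=206.3766
5. ⊥bis P7·P3 via (7.35,13.725): [(0, 23.7948) (0, 19.0144) (9.6638, 13.0846) (19, 20.748) (19, 30.8798)]  |A|=206.3766
6. ⊥bis P7·P4 via (12.935,19.625): [(11.5868, 28.1155) (0, 23.7948) (0, 19.0144) (9.6638, 13.0846) (13.4766, 16.2142)]  |A|=131.6705
7. ⊥bis P7·P5 via (9.585,18.555): [(12.2999, 23.6249) (11.5868, 28.1155) (0, 23.7948) (0, 19.0144) (7.3996, 14.4739)]  |A|=101.9375
8. ⊥bis P7·P6 via (5.84,17.695): [(12.2999, 23.6249) (11.5868, 28.1155) (2.7769, 24.8303) (7.1596, 14.6212) (7.3996, 14.4739)]  |A|=68.3807
9. canonical 5-gon: [(12.2999, 23.6249) (11.5868, 28.1155) (2.7769, 24.8303) (7.1596, 14.6212) (7.3996, 14.4739)]
10. shoelace: 68.3807

Area of P7's cell: 68.3807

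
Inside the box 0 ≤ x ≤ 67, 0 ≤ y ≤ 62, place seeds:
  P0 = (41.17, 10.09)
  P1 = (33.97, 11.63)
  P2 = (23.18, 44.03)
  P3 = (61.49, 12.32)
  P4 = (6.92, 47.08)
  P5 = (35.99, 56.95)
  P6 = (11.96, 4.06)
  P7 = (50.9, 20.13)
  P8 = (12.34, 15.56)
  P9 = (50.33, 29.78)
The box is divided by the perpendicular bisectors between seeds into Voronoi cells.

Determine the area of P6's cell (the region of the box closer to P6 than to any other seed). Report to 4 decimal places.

1. box [0,67]×[0,62]: [(0, 0) (67, 0) (67, 62) (0, 62)]
2. ⊥bis P6·P0 via (26.565,7.075): [(0, 0) (28.0255, 0) (15.2265, 62) (0, 62)]  |A|=1340.8129
3. ⊥bis P6·P1 via (22.965,7.845): [(0, 0) (25.6632, 0) (4.3392, 62) (0, 62)]  |A|=930.0741
4. ⊥bis P6·P2 via (17.57,24.045): [(0, 28.9771) (0, 0) (25.6632, 0) (17.3744, 24.0999)]  |A|=560.9694
5. ⊥bis P6·P3 via (36.725,8.19): [(0, 28.9771) (0, 0) (25.6632, 0) (17.3744, 24.0999)]  |A|=560.9694
6. ⊥bis P6·P4 via (9.44,25.57): [(11.3431, 25.793) (0, 24.4641) (0, 0) (25.6632, 0) (17.3744, 24.0999)]  |A|=535.3736
7. ⊥bis P6·P5 via (23.975,30.505): [(11.3431, 25.793) (0, 24.4641) (0, 0) (25.6632, 0) (17.3744, 24.0999)]  |A|=535.3736
8. ⊥bis P6·P7 via (31.43,12.095): [(11.3431, 25.793) (0, 24.4641) (0, 0) (25.6632, 0) (17.3744, 24.0999)]  |A|=535.3736
9. ⊥bis P6·P8 via (12.15,9.81): [(0, 10.2115) (0, 0) (25.6632, 0) (22.4057, 9.4711)]  |A|=235.9272
10. ⊥bis P6·P9 via (31.145,16.92): [(0, 10.2115) (0, 0) (25.6632, 0) (22.4057, 9.4711)]  |A|=235.9272
11. canonical 4-gon: [(0, 10.2115) (0, 0) (25.6632, 0) (22.4057, 9.4711)]
12. shoelace: 235.9272

Area of P6's cell: 235.9272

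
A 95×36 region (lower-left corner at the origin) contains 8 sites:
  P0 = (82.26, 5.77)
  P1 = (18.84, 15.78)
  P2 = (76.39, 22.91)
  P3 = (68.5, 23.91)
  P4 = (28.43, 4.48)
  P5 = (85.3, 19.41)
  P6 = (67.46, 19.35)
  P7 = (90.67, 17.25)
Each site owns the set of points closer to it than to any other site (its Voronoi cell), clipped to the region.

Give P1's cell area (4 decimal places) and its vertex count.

1. box [0,95]×[0,36]: [(0, 0) (95, 0) (95, 36) (0, 36)]
2. ⊥bis P1·P0 via (50.55,10.775): [(0, 0) (48.8493, 0) (54.5314, 36) (0, 36)]  |A|=1860.8533
3. ⊥bis P1·P2 via (47.615,19.345): [(0, 0) (48.8493, 0) (49.5005, 4.1259) (45.5516, 36) (0, 36)]  |A|=1717.7409
4. ⊥bis P1·P3 via (43.67,19.845): [(0, 0) (46.9189, 0) (41.0252, 36) (0, 36)]  |A|=1582.9938
5. ⊥bis P1·P4 via (23.635,10.13): [(0, 0) (11.6987, 0) (42.6224, 26.2441) (41.0252, 36) (0, 36)]  |A|=1120.8334
6. ⊥bis P1·P5 via (52.07,17.595): [(0, 0) (11.6987, 0) (42.6224, 26.2441) (41.0252, 36) (0, 36)]  |A|=1120.8334
7. ⊥bis P1·P6 via (43.15,17.565): [(0, 0) (11.6987, 0) (42.5192, 26.1565) (42.4235, 27.4587) (41.0252, 36) (0, 36)]  |A|=1120.762
8. ⊥bis P1·P7 via (54.755,16.515): [(0, 0) (11.6987, 0) (42.5192, 26.1565) (42.4235, 27.4587) (41.0252, 36) (0, 36)]  |A|=1120.762
9. canonical 6-gon: [(0, 0) (11.6987, 0) (42.5192, 26.1565) (42.4235, 27.4587) (41.0252, 36) (0, 36)]
10. shoelace: 1120.762

Area of P1's cell: 1120.7620 (6 vertices)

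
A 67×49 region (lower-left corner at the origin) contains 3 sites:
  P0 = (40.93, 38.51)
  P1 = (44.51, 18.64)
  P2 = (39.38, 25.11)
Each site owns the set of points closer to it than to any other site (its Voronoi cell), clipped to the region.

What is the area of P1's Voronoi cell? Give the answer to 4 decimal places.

1. box [0,67]×[0,49]: [(0, 0) (67, 0) (67, 49) (0, 49)]
2. ⊥bis P1·P0 via (42.72,28.575): [(0, 20.8781) (0, 0) (67, 0) (67, 32.9496)]  |A|=1803.2261
3. ⊥bis P1·P2 via (41.945,21.875): [(52.652, 30.3645) (14.3561, 0) (67, 0) (67, 32.9496)]  |A|=1035.6328
4. canonical 4-gon: [(52.652, 30.3645) (14.3561, 0) (67, 0) (67, 32.9496)]
5. shoelace: 1035.6328

Area of P1's cell: 1035.6328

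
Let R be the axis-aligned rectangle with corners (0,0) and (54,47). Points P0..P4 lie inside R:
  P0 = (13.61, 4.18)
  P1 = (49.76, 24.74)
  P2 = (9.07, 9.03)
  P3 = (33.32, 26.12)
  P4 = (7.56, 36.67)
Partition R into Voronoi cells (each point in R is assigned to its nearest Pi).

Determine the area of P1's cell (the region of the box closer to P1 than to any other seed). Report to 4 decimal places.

Area of P1's cell: 593.0400

1. box [0,54]×[0,47]: [(0, 0) (54, 0) (54, 47) (0, 47)]
2. ⊥bis P1·P0 via (31.685,14.46): [(39.909, 0) (54, 0) (54, 47) (13.1782, 47)]  |A|=1290.4518
3. ⊥bis P1·P2 via (29.415,16.885): [(27.532, 21.7621) (39.909, 0) (54, 0) (54, 47) (17.7879, 47)]  |A|=1232.2816
4. ⊥bis P1·P3 via (41.54,25.43): [(39.4701, 0.7716) (39.909, 0) (54, 0) (54, 47) (43.3506, 47)]  |A|=593.04
5. ⊥bis P1·P4 via (28.66,30.705): [(39.4701, 0.7716) (39.909, 0) (54, 0) (54, 47) (43.3506, 47)]  |A|=593.04
6. canonical 5-gon: [(39.4701, 0.7716) (39.909, 0) (54, 0) (54, 47) (43.3506, 47)]
7. shoelace: 593.04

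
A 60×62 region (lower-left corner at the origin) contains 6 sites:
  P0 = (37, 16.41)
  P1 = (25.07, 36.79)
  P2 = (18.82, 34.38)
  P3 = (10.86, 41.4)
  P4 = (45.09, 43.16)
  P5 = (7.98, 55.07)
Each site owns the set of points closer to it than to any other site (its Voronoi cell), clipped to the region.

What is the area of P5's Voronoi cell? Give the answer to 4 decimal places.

Area of P5's cell: 353.4438

1. box [0,60]×[0,62]: [(0, 0) (60, 0) (60, 62) (0, 62)]
2. ⊥bis P5·P0 via (22.49,35.74): [(0, 18.858) (57.4732, 62) (0, 62)]  |A|=1239.755
3. ⊥bis P5·P1 via (16.525,45.93): [(0, 30.4808) (33.714, 62) (0, 62)]  |A|=531.3196
4. ⊥bis P5·P2 via (13.4,44.725): [(0, 37.7044) (17.5768, 46.9133) (33.714, 62) (0, 62)]  |A|=467.8352
5. ⊥bis P5·P3 via (9.42,48.235): [(0, 46.2504) (21.7746, 50.8379) (33.714, 62) (0, 62)]  |A|=359.6307
6. ⊥bis P5·P4 via (26.535,49.115): [(0, 46.2504) (21.7746, 50.8379) (29.3656, 57.9347) (30.6703, 62) (0, 62)]  |A|=353.4438
7. canonical 5-gon: [(0, 46.2504) (21.7746, 50.8379) (29.3656, 57.9347) (30.6703, 62) (0, 62)]
8. shoelace: 353.4438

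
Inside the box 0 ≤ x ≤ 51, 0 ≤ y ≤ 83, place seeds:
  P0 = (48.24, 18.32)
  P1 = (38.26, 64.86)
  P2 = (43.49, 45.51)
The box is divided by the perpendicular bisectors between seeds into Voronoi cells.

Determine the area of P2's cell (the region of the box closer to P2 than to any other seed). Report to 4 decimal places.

Area of P2's cell: 1156.2759

1. box [0,51]×[0,83]: [(0, 0) (51, 0) (51, 83) (0, 83)]
2. ⊥bis P2·P0 via (45.865,31.915): [(0, 23.9025) (51, 32.8121) (51, 83) (0, 83)]  |A|=2786.7775
3. ⊥bis P2·P1 via (40.875,55.185): [(0, 44.1371) (0, 23.9025) (51, 32.8121) (51, 57.9216)]  |A|=1156.2759
4. canonical 4-gon: [(0, 44.1371) (0, 23.9025) (51, 32.8121) (51, 57.9216)]
5. shoelace: 1156.2759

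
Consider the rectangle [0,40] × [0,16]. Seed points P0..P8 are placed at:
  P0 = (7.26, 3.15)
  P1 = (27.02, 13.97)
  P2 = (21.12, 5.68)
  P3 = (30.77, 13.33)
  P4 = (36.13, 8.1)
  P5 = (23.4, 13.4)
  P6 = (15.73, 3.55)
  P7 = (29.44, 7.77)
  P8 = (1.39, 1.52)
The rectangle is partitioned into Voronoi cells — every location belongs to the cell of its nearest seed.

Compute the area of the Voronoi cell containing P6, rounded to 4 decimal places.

1. box [0,40]×[0,16]: [(0, 0) (40, 0) (40, 16) (0, 16)]
2. ⊥bis P6·P0 via (11.495,3.35): [(11.6532, 0) (40, 0) (40, 16) (10.8976, 16)]  |A|=459.5936
3. ⊥bis P6·P1 via (21.375,8.76): [(11.6532, 0) (29.46, 0) (14.6929, 16) (10.8976, 16)]  |A|=172.8165
4. ⊥bis P6·P2 via (18.425,4.615): [(11.6532, 0) (20.2487, 0) (13.9259, 16) (10.8976, 16)]  |A|=92.9908
5. ⊥bis P6·P3 via (23.25,8.44): [(11.6532, 0) (20.2487, 0) (13.9259, 16) (10.8976, 16)]  |A|=92.9908
6. ⊥bis P6·P4 via (25.93,5.825): [(11.6532, 0) (20.2487, 0) (13.9259, 16) (10.8976, 16)]  |A|=92.9908
7. ⊥bis P6·P5 via (19.565,8.475): [(10.9356, 15.1945) (11.6532, 0) (20.2487, 0) (15.7149, 11.473)]  |A|=84.2822
8. ⊥bis P6·P7 via (22.585,5.66): [(10.9356, 15.1945) (11.6532, 0) (20.2487, 0) (15.7149, 11.473)]  |A|=84.2822
9. ⊥bis P6·P8 via (8.56,2.535): [(10.9356, 15.1945) (11.6532, 0) (20.2487, 0) (15.7149, 11.473)]  |A|=84.2822
10. canonical 4-gon: [(10.9356, 15.1945) (11.6532, 0) (20.2487, 0) (15.7149, 11.473)]
11. shoelace: 84.2822

Area of P6's cell: 84.2822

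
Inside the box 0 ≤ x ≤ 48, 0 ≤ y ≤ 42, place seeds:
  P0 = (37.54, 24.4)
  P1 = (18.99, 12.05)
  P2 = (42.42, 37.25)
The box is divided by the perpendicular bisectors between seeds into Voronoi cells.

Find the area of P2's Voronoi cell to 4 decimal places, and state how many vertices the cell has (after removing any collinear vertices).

Area of P2's cell: 265.5416 (4 vertices)

1. box [0,48]×[0,42]: [(0, 0) (48, 0) (48, 42) (0, 42)]
2. ⊥bis P2·P0 via (39.98,30.825): [(48, 27.7793) (48, 42) (10.554, 42)]  |A|=266.2545
3. ⊥bis P2·P1 via (30.705,24.65): [(13.0733, 41.0433) (48, 27.7793) (48, 42) (12.0443, 42)]  |A|=265.5416
4. canonical 4-gon: [(13.0733, 41.0433) (48, 27.7793) (48, 42) (12.0443, 42)]
5. shoelace: 265.5416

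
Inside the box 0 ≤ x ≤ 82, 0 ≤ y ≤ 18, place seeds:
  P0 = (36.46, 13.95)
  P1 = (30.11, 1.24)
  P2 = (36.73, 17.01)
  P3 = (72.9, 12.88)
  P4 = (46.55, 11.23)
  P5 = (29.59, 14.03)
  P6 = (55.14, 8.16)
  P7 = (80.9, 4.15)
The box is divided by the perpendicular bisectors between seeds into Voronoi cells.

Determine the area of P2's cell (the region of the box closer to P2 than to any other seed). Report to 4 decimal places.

1. box [0,82]×[0,18]: [(0, 0) (82, 0) (82, 18) (0, 18)]
2. ⊥bis P2·P0 via (36.595,15.48): [(82, 11.4737) (82, 18) (8.035, 18)]  |A|=241.3598
3. ⊥bis P2·P1 via (33.42,9.125): [(13.4074, 17.526) (82, 11.4737) (82, 18) (12.2782, 18)]  |A|=240.354
4. ⊥bis P2·P3 via (54.815,14.945): [(13.4074, 17.526) (54.6937, 13.8831) (55.1638, 18) (12.2782, 18)]  |A|=96.0077
5. ⊥bis P2·P4 via (41.64,14.12): [(13.4074, 17.526) (42.1519, 14.9897) (43.9237, 18) (12.2782, 18)]  |A|=53.0125
6. ⊥bis P2·P5 via (33.16,15.52): [(33.046, 15.7931) (42.1519, 14.9897) (43.9237, 18) (32.1249, 18)]  |A|=27.4367
7. ⊥bis P2·P6 via (45.935,12.585): [(33.046, 15.7931) (42.1519, 14.9897) (43.9237, 18) (32.1249, 18)]  |A|=27.4367
8. ⊥bis P2·P7 via (58.815,10.58): [(33.046, 15.7931) (42.1519, 14.9897) (43.9237, 18) (32.1249, 18)]  |A|=27.4367
9. canonical 4-gon: [(33.046, 15.7931) (42.1519, 14.9897) (43.9237, 18) (32.1249, 18)]
10. shoelace: 27.4367

Area of P2's cell: 27.4367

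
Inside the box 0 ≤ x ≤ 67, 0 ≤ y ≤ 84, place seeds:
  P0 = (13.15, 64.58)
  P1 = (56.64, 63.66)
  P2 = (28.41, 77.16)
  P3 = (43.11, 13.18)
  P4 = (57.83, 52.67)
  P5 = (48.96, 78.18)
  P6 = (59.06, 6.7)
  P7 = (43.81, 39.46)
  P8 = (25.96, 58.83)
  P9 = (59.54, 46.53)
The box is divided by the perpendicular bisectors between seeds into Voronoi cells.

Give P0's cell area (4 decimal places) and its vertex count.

Area of P0's cell: 816.8004 (5 vertices)

1. box [0,67]×[0,84]: [(0, 0) (67, 0) (67, 84) (0, 84)]
2. ⊥bis P0·P1 via (34.895,64.12): [(0, 0) (33.5386, 0) (35.3155, 84) (0, 84)]  |A|=2891.8736
3. ⊥bis P0·P2 via (20.78,70.87): [(0, 0) (33.5386, 0) (34.6811, 54.0075) (9.9559, 84) (0, 84)]  |A|=2511.5742
4. ⊥bis P0·P3 via (28.13,38.88): [(0, 22.4836) (34.4389, 42.5573) (34.6811, 54.0075) (9.9559, 84) (0, 84)]  |A|=1410.7635
5. ⊥bis P0·P4 via (35.49,58.625): [(0, 22.4836) (30.6124, 40.327) (34.3622, 54.3942) (9.9559, 84) (0, 84)]  |A|=1386.1593
6. ⊥bis P0·P5 via (31.055,71.38): [(0, 22.4836) (30.6124, 40.327) (34.3622, 54.3942) (9.9559, 84) (0, 84)]  |A|=1386.1593
7. ⊥bis P0·P6 via (36.105,35.64): [(0, 22.4836) (30.6124, 40.327) (34.3622, 54.3942) (9.9559, 84) (0, 84)]  |A|=1386.1593
8. ⊥bis P0·P7 via (28.48,52.02): [(0, 22.4836) (8.1934, 27.2594) (32.3877, 56.7895) (9.9559, 84) (0, 84)]  |A|=1194.8423
9. ⊥bis P0·P8 via (19.555,61.705): [(0, 22.4836) (2.6407, 24.0228) (22.6504, 68.6011) (9.9559, 84) (0, 84)]  |A|=816.8004
10. ⊥bis P0·P9 via (36.345,55.555): [(0, 22.4836) (2.6407, 24.0228) (22.6504, 68.6011) (9.9559, 84) (0, 84)]  |A|=816.8004
11. canonical 5-gon: [(0, 22.4836) (2.6407, 24.0228) (22.6504, 68.6011) (9.9559, 84) (0, 84)]
12. shoelace: 816.8004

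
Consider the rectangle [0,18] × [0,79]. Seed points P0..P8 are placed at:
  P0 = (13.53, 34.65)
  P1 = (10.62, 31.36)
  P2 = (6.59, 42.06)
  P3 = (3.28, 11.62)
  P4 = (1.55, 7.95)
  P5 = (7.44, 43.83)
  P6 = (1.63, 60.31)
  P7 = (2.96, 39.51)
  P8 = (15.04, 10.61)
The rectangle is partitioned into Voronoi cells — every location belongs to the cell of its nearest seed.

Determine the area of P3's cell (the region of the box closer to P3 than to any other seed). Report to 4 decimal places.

Area of P3's cell: 127.5969

1. box [0,18]×[0,79]: [(0, 0) (18, 0) (18, 79) (0, 79)]
2. ⊥bis P3·P0 via (8.405,23.135): [(0, 26.8758) (0, 0) (18, 0) (18, 18.8645)]  |A|=411.6633
3. ⊥bis P3·P1 via (6.95,21.49): [(0, 24.0742) (0, 0) (18, 0) (18, 17.3812)]  |A|=373.0993
4. ⊥bis P3·P2 via (4.935,26.84): [(0, 24.0742) (0, 0) (18, 0) (18, 17.3812)]  |A|=373.0993
5. ⊥bis P3·P4 via (2.415,9.785): [(0, 24.0742) (0, 10.9234) (18, 2.4384) (18, 17.3812)]  |A|=252.8431
6. ⊥bis P3·P5 via (5.36,27.725): [(0, 24.0742) (0, 10.9234) (18, 2.4384) (18, 17.3812)]  |A|=252.8431
7. ⊥bis P3·P6 via (2.455,35.965): [(0, 24.0742) (0, 10.9234) (18, 2.4384) (18, 17.3812)]  |A|=252.8431
8. ⊥bis P3·P7 via (3.12,25.565): [(0, 24.0742) (0, 10.9234) (18, 2.4384) (18, 17.3812)]  |A|=252.8431
9. ⊥bis P3·P8 via (9.16,11.115): [(9.9551, 20.3726) (0, 24.0742) (0, 10.9234) (8.7878, 6.7809)]  |A|=127.5969
10. canonical 4-gon: [(9.9551, 20.3726) (0, 24.0742) (0, 10.9234) (8.7878, 6.7809)]
11. shoelace: 127.5969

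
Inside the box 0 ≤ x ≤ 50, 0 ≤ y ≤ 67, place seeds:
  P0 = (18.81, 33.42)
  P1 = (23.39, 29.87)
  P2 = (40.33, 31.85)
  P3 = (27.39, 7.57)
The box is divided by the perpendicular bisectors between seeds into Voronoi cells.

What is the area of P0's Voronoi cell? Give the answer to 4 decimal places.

1. box [0,50]×[0,67]: [(0, 0) (50, 0) (50, 67) (0, 67)]
2. ⊥bis P0·P1 via (21.1,31.645): [(0, 4.423) (48.504, 67) (0, 67)]  |A|=1517.6162
3. ⊥bis P0·P2 via (29.57,32.635): [(0, 4.423) (30.3703, 43.605) (32.0771, 67) (0, 67)]  |A|=1325.4631
4. ⊥bis P0·P3 via (23.1,20.495): [(0, 12.8278) (8.7711, 15.739) (30.3703, 43.605) (32.0771, 67) (0, 67)]  |A|=1288.6035
5. canonical 5-gon: [(0, 12.8278) (8.7711, 15.739) (30.3703, 43.605) (32.0771, 67) (0, 67)]
6. shoelace: 1288.6035

Area of P0's cell: 1288.6035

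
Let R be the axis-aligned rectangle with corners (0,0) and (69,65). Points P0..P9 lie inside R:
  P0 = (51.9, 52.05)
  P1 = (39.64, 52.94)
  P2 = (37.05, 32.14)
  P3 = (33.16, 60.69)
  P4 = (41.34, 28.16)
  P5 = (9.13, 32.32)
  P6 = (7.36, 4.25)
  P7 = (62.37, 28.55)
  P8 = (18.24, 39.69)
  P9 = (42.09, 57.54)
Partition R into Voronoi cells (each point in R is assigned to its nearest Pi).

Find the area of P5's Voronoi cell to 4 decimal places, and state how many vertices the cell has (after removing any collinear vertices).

1. box [0,69]×[0,65]: [(0, 0) (69, 0) (69, 65) (0, 65)]
2. ⊥bis P5·P0 via (30.515,42.185): [(0, 0) (49.9751, 0) (19.9903, 65) (0, 65)]  |A|=2273.8778
3. ⊥bis P5·P1 via (24.385,42.63): [(0, 0) (49.9751, 0) (43.0491, 15.014) (9.2664, 65) (0, 65)]  |A|=2005.8537
4. ⊥bis P5·P2 via (23.09,32.23): [(0, 0) (22.8822, 0) (23.1687, 44.4297) (9.2664, 65) (0, 65)]  |A|=1356.6124
5. ⊥bis P5·P3 via (21.145,46.505): [(0, 64.4153) (0, 0) (22.8822, 0) (23.1687, 44.4297) (22.5977, 45.2745)]  |A|=1258.6138
6. ⊥bis P5·P4 via (25.235,30.24): [(0, 64.4153) (0, 0) (21.3294, 0) (22.9638, 12.6546) (23.1687, 44.4297) (22.5977, 45.2745)]  |A|=1248.7889
7. ⊥bis P5·P6 via (8.245,18.285): [(0, 64.4153) (0, 18.8049) (22.9941, 17.355) (23.1687, 44.4297) (22.5977, 45.2745)]  |A|=843.8528
8. ⊥bis P5·P7 via (35.75,30.435): [(0, 64.4153) (0, 18.8049) (22.9941, 17.355) (23.1687, 44.4297) (22.5977, 45.2745)]  |A|=843.8528
9. ⊥bis P5·P8 via (13.685,36.005): [(0, 52.9209) (0, 18.8049) (22.9941, 17.355) (23.0398, 24.4416)]  |A|=474.5216
10. ⊥bis P5·P9 via (25.61,44.93): [(0, 52.9209) (0, 18.8049) (22.9941, 17.355) (23.0398, 24.4416)]  |A|=474.5216
11. canonical 4-gon: [(0, 52.9209) (0, 18.8049) (22.9941, 17.355) (23.0398, 24.4416)]
12. shoelace: 474.5216

Area of P5's cell: 474.5216 (4 vertices)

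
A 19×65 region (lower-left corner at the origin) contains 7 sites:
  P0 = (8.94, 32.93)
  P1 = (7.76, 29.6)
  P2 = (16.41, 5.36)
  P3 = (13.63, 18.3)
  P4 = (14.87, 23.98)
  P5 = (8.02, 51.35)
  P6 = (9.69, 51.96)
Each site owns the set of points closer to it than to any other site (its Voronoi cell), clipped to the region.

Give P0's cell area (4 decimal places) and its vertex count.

1. box [0,19]×[0,65]: [(0, 0) (19, 0) (19, 65) (0, 65)]
2. ⊥bis P0·P1 via (8.35,31.265): [(0, 34.2239) (19, 27.4911) (19, 65) (0, 65)]  |A|=648.7076
3. ⊥bis P0·P2 via (12.675,19.145): [(0, 34.2239) (19, 27.4911) (19, 65) (0, 65)]  |A|=648.7076
4. ⊥bis P0·P3 via (11.285,25.615): [(0, 34.2239) (18.1153, 27.8046) (19, 28.0882) (19, 65) (0, 65)]  |A|=648.4435
5. ⊥bis P0·P4 via (11.905,28.455): [(0, 34.2239) (13.4295, 29.4651) (19, 33.1559) (19, 65) (0, 65)]  |A|=632.9297
6. ⊥bis P0·P5 via (8.48,42.14): [(0, 41.7165) (0, 34.2239) (13.4295, 29.4651) (19, 33.1559) (19, 42.6654)]  |A|=199.5576
7. ⊥bis P0·P6 via (9.315,42.445): [(12.2615, 42.3289) (0, 41.7165) (0, 34.2239) (13.4295, 29.4651) (19, 33.1559) (19, 42.0633)]  |A|=197.5289
8. canonical 6-gon: [(12.2615, 42.3289) (0, 41.7165) (0, 34.2239) (13.4295, 29.4651) (19, 33.1559) (19, 42.0633)]
9. shoelace: 197.5289

Area of P0's cell: 197.5289 (6 vertices)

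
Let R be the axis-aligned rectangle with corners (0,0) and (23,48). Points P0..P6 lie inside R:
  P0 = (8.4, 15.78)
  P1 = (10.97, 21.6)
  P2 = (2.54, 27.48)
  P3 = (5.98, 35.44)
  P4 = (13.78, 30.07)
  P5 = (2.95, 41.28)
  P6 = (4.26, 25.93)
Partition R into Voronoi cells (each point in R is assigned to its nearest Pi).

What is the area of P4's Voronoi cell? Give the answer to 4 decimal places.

Area of P4's cell: 233.6274

1. box [0,23]×[0,48]: [(0, 0) (23, 0) (23, 48) (0, 48)]
2. ⊥bis P4·P0 via (11.09,22.925): [(0, 27.1002) (23, 18.441) (23, 48) (0, 48)]  |A|=580.2753
3. ⊥bis P4·P1 via (12.375,25.835): [(0, 29.9405) (23, 22.3101) (23, 48) (0, 48)]  |A|=503.1183
4. ⊥bis P4·P2 via (8.16,28.775): [(8.5446, 27.1058) (23, 22.3101) (23, 48) (3.73, 48)]  |A|=386.9943
5. ⊥bis P4·P3 via (9.88,32.755): [(7.9042, 29.8851) (8.5446, 27.1058) (23, 22.3101) (23, 48) (20.3756, 48)]  |A|=236.2282
6. ⊥bis P4·P5 via (8.365,35.675): [(18.8922, 45.8453) (7.9042, 29.8851) (8.5446, 27.1058) (23, 22.3101) (23, 48) (21.1225, 48)]  |A|=235.4236
7. ⊥bis P4·P6 via (9.02,28): [(18.8922, 45.8453) (8.0856, 30.1486) (9.5546, 26.7707) (23, 22.3101) (23, 48) (21.1225, 48)]  |A|=233.6274
8. canonical 6-gon: [(18.8922, 45.8453) (8.0856, 30.1486) (9.5546, 26.7707) (23, 22.3101) (23, 48) (21.1225, 48)]
9. shoelace: 233.6274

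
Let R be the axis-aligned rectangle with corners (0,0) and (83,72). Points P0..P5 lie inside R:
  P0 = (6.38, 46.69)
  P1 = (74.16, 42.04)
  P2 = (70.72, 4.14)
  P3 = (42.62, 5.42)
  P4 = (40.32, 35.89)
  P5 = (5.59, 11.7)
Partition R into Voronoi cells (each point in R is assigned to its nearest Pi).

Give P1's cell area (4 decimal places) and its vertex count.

Area of P1's cell: 1334.2501 (4 vertices)

1. box [0,83]×[0,72]: [(0, 0) (83, 0) (83, 72) (0, 72)]
2. ⊥bis P1·P0 via (40.27,44.365): [(37.2264, 0) (83, 0) (83, 72) (42.1659, 72)]  |A|=3117.879
3. ⊥bis P1·P2 via (72.44,23.09): [(39.0186, 26.1235) (83, 22.1315) (83, 72) (42.1659, 72)]  |A|=2033.3071
4. ⊥bis P1·P3 via (58.39,23.73): [(39.9443, 39.6169) (57.5655, 24.4401) (83, 22.1315) (83, 72) (42.1659, 72)]  |A|=1907.3969
5. ⊥bis P1·P4 via (57.24,38.965): [(59.9185, 24.2265) (83, 22.1315) (83, 72) (51.2363, 72)]  |A|=1334.2501
6. ⊥bis P1·P5 via (39.875,26.87): [(59.9185, 24.2265) (83, 22.1315) (83, 72) (51.2363, 72)]  |A|=1334.2501
7. canonical 4-gon: [(59.9185, 24.2265) (83, 22.1315) (83, 72) (51.2363, 72)]
8. shoelace: 1334.2501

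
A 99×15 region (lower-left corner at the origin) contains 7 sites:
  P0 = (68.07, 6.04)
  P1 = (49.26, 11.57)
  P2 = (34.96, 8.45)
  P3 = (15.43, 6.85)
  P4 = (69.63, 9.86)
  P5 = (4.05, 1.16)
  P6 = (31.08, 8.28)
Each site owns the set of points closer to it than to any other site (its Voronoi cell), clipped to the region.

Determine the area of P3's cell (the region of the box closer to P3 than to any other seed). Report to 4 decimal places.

Area of P3's cell: 229.0266

1. box [0,99]×[0,15]: [(0, 0) (99, 0) (99, 15) (0, 15)]
2. ⊥bis P3·P0 via (41.75,6.445): [(0, 0) (41.6508, 0) (41.8816, 15) (0, 15)]  |A|=626.4935
3. ⊥bis P3·P1 via (32.345,9.21): [(0, 0) (33.63, 0) (31.5372, 15) (0, 15)]  |A|=488.7537
4. ⊥bis P3·P2 via (25.195,7.65): [(0, 0) (25.8217, 0) (24.5928, 15) (0, 15)]  |A|=378.1093
5. ⊥bis P3·P4 via (42.53,8.355): [(0, 0) (25.8217, 0) (24.5928, 15) (0, 15)]  |A|=378.1093
6. ⊥bis P3·P5 via (9.74,4.005): [(11.7425, 0) (25.8217, 0) (24.5928, 15) (4.2425, 15)]  |A|=258.2218
7. ⊥bis P3·P6 via (23.255,7.565): [(11.7425, 0) (23.9462, 0) (22.5756, 15) (4.2425, 15)]  |A|=229.0266
8. canonical 4-gon: [(11.7425, 0) (23.9462, 0) (22.5756, 15) (4.2425, 15)]
9. shoelace: 229.0266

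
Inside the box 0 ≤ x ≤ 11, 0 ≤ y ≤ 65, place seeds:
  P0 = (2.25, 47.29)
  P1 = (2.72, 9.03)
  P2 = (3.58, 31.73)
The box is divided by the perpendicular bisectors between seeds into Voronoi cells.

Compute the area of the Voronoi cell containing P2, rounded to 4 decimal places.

Area of P2's cell: 213.8398

1. box [0,11]×[0,65]: [(0, 0) (11, 0) (11, 65) (0, 65)]
2. ⊥bis P2·P0 via (2.915,39.51): [(0, 39.2608) (0, 0) (11, 0) (11, 40.2011)]  |A|=437.0405
3. ⊥bis P2·P1 via (3.15,20.38): [(0, 39.2608) (0, 20.4993) (11, 20.0826) (11, 40.2011)]  |A|=213.8398
4. canonical 4-gon: [(0, 39.2608) (0, 20.4993) (11, 20.0826) (11, 40.2011)]
5. shoelace: 213.8398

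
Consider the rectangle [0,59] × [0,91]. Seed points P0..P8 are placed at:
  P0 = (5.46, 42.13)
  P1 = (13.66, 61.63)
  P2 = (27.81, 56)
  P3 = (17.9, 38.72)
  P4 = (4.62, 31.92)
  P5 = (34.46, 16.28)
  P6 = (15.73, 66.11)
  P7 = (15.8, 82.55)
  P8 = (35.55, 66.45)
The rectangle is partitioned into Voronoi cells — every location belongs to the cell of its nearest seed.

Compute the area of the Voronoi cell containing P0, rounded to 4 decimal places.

1. box [0,59]×[0,91]: [(0, 0) (59, 0) (59, 91) (0, 91)]
2. ⊥bis P0·P1 via (9.56,51.88): [(0, 55.9001) (0, 0) (59, 0) (59, 31.0898)]  |A|=2566.2035
3. ⊥bis P0·P2 via (16.635,49.065): [(16.7695, 48.8483) (0, 55.9001) (0, 0) (47.0838, 0)]  |A|=1618.6907
4. ⊥bis P0·P3 via (11.68,40.425): [(14.2763, 49.8967) (0, 55.9001) (0, 0) (0.5989, 0)]  |A|=413.9655
5. ⊥bis P0·P4 via (5.04,37.025): [(10.6221, 36.5657) (14.2763, 49.8967) (0, 55.9001) (0, 37.4397)]  |A|=204.1722
6. ⊥bis P0·P5 via (19.96,29.205): [(10.6221, 36.5657) (14.2763, 49.8967) (0, 55.9001) (0, 37.4397)]  |A|=204.1722
7. ⊥bis P0·P6 via (10.595,54.12): [(10.6221, 36.5657) (14.2763, 49.8967) (0, 55.9001) (0, 37.4397)]  |A|=204.1722
8. ⊥bis P0·P7 via (10.63,62.34): [(10.6221, 36.5657) (14.2763, 49.8967) (0, 55.9001) (0, 37.4397)]  |A|=204.1722
9. ⊥bis P0·P8 via (20.505,54.29): [(10.6221, 36.5657) (14.2763, 49.8967) (0, 55.9001) (0, 37.4397)]  |A|=204.1722
10. canonical 4-gon: [(10.6221, 36.5657) (14.2763, 49.8967) (0, 55.9001) (0, 37.4397)]
11. shoelace: 204.1722

Area of P0's cell: 204.1722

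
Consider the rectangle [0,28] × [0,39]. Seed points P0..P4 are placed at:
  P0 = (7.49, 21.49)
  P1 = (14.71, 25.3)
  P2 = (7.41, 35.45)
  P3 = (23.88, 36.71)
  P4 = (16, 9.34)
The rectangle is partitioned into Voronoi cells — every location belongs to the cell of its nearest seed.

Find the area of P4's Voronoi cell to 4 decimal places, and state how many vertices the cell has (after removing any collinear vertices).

1. box [0,28]×[0,39]: [(0, 0) (28, 0) (28, 39) (0, 39)]
2. ⊥bis P4·P0 via (11.745,15.415): [(0, 7.1887) (0, 0) (28, 0) (28, 26.8002)]  |A|=475.844
3. ⊥bis P4·P1 via (15.355,17.32): [(14.3487, 17.2387) (0, 7.1887) (0, 0) (28, 0) (28, 18.3421)]  |A|=418.1118
4. ⊥bis P4·P2 via (11.705,22.395): [(14.3487, 17.2387) (0, 7.1887) (0, 0) (28, 0) (28, 18.3421)]  |A|=418.1118
5. ⊥bis P4·P3 via (19.94,23.025): [(14.3487, 17.2387) (0, 7.1887) (0, 0) (28, 0) (28, 18.3421)]  |A|=418.1118
6. canonical 5-gon: [(14.3487, 17.2387) (0, 7.1887) (0, 0) (28, 0) (28, 18.3421)]
7. shoelace: 418.1118

Area of P4's cell: 418.1118 (5 vertices)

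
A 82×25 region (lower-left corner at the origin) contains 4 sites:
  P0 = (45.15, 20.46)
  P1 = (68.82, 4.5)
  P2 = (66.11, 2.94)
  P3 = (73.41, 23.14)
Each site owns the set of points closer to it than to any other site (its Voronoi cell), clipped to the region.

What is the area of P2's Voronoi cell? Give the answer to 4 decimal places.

Area of P2's cell: 199.8728

1. box [0,82]×[0,25]: [(0, 0) (82, 0) (82, 25) (0, 25)]
2. ⊥bis P2·P0 via (55.63,11.7): [(45.8502, 0) (82, 0) (82, 25) (66.7472, 25)]  |A|=642.5324
3. ⊥bis P2·P1 via (67.465,3.72): [(59.9182, 16.8302) (45.8502, 0) (69.6064, 0)]  |A|=199.9101
4. ⊥bis P2·P3 via (69.76,13.04): [(60.0879, 16.5354) (59.7683, 16.6509) (45.8502, 0) (69.6064, 0)]  |A|=199.8728
5. canonical 4-gon: [(60.0879, 16.5354) (59.7683, 16.6509) (45.8502, 0) (69.6064, 0)]
6. shoelace: 199.8728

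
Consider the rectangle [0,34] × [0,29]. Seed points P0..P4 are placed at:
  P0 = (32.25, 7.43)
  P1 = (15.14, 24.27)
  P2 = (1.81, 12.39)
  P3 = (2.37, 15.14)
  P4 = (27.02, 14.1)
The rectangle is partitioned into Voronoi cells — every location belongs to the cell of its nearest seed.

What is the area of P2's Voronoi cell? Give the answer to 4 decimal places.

1. box [0,34]×[0,29]: [(0, 0) (34, 0) (34, 29) (0, 29)]
2. ⊥bis P2·P0 via (17.03,9.91): [(0, 0) (15.4152, 0) (20.1406, 29) (0, 29)]  |A|=515.5594
3. ⊥bis P2·P1 via (8.475,18.33): [(0, 27.8394) (0, 0) (15.4152, 0) (16.8676, 8.9131)]  |A|=303.4901
4. ⊥bis P2·P3 via (2.09,13.765): [(14.8612, 11.1643) (0, 14.1906) (0, 0) (15.4152, 0) (16.8676, 8.9131)]  |A|=202.0712
5. ⊥bis P2·P4 via (14.415,13.245): [(14.5519, 11.2273) (0, 14.1906) (0, 0) (15.3134, 0)]  |A|=189.214
6. canonical 4-gon: [(14.5519, 11.2273) (0, 14.1906) (0, 0) (15.3134, 0)]
7. shoelace: 189.214

Area of P2's cell: 189.2140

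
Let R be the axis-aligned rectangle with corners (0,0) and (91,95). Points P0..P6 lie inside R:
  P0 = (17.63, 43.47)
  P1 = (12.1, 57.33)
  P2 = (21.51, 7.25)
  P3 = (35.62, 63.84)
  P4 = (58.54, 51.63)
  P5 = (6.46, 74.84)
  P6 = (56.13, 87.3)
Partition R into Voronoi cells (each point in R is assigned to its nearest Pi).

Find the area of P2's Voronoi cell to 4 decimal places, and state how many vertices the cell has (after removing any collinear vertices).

Area of P2's cell: 1534.4095 (4 vertices)

1. box [0,91]×[0,95]: [(0, 0) (91, 0) (91, 95) (0, 95)]
2. ⊥bis P2·P0 via (19.57,25.36): [(0, 23.2636) (0, 0) (91, 0) (91, 33.0118)]  |A|=2560.531
3. ⊥bis P2·P1 via (16.805,32.29): [(0, 23.2636) (0, 0) (91, 0) (91, 33.0118)]  |A|=2560.531
4. ⊥bis P2·P3 via (28.565,35.545): [(54.4344, 29.0948) (0, 23.2636) (0, 0) (91, 0) (91, 19.9776)]  |A|=2322.2298
5. ⊥bis P2·P4 via (40.025,29.44): [(42.0311, 27.7661) (0, 23.2636) (0, 0) (75.3085, 0)]  |A|=1534.4095
6. ⊥bis P2·P5 via (13.985,41.045): [(42.0311, 27.7661) (0, 23.2636) (0, 0) (75.3085, 0)]  |A|=1534.4095
7. ⊥bis P2·P6 via (38.82,47.275): [(42.0311, 27.7661) (0, 23.2636) (0, 0) (75.3085, 0)]  |A|=1534.4095
8. canonical 4-gon: [(42.0311, 27.7661) (0, 23.2636) (0, 0) (75.3085, 0)]
9. shoelace: 1534.4095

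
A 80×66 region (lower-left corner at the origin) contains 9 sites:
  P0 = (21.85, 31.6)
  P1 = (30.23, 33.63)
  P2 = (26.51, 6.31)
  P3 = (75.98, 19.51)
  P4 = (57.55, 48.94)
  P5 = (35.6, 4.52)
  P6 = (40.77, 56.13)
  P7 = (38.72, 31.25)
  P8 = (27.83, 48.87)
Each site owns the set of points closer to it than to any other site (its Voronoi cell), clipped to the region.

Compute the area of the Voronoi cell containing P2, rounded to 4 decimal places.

Area of P2's cell: 553.5749

1. box [0,80]×[0,66]: [(0, 0) (80, 0) (80, 66) (0, 66)]
2. ⊥bis P2·P0 via (24.18,18.955): [(0, 14.4995) (0, 0) (80, 0) (80, 29.2405)]  |A|=1749.6027
3. ⊥bis P2·P1 via (28.37,19.97): [(29.1282, 19.8668) (0, 14.4995) (0, 0) (80, 0) (80, 12.9399)]  |A|=1334.98
4. ⊥bis P2·P3 via (51.245,12.91): [(50.1526, 17.004) (29.1282, 19.8668) (0, 14.4995) (0, 0) (54.6898, 0)]  |A|=926.6819
5. ⊥bis P2·P4 via (42.03,27.625): [(50.1526, 17.004) (29.1282, 19.8668) (0, 14.4995) (0, 0) (54.6898, 0)]  |A|=926.6819
6. ⊥bis P2·P5 via (31.055,5.415): [(33.7762, 19.2339) (29.1282, 19.8668) (0, 14.4995) (0, 0) (29.9887, 0)]  |A|=554.9598
7. ⊥bis P2·P6 via (33.64,31.22): [(33.7762, 19.2339) (29.1282, 19.8668) (0, 14.4995) (0, 0) (29.9887, 0)]  |A|=554.9598
8. ⊥bis P2·P7 via (32.615,18.78): [(33.5926, 18.3014) (30.8834, 19.6278) (29.1282, 19.8668) (0, 14.4995) (0, 0) (29.9887, 0)]  |A|=553.5749
9. ⊥bis P2·P8 via (27.17,27.59): [(33.5926, 18.3014) (30.8834, 19.6278) (29.1282, 19.8668) (0, 14.4995) (0, 0) (29.9887, 0)]  |A|=553.5749
10. canonical 6-gon: [(33.5926, 18.3014) (30.8834, 19.6278) (29.1282, 19.8668) (0, 14.4995) (0, 0) (29.9887, 0)]
11. shoelace: 553.5749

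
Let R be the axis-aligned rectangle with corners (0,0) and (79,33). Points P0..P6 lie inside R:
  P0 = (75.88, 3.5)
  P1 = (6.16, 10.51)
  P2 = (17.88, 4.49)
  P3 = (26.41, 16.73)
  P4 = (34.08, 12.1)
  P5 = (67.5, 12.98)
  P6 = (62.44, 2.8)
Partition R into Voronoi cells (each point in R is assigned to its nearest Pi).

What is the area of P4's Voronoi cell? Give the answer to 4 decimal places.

Area of P4's cell: 560.9680

1. box [0,79]×[0,33]: [(0, 0) (79, 0) (79, 33) (0, 33)]
2. ⊥bis P4·P0 via (54.98,7.8): [(0, 0) (53.3752, 0) (60.1647, 33) (0, 33)]  |A|=1873.4084
3. ⊥bis P4·P1 via (20.12,11.305): [(20.7638, 0) (53.3752, 0) (60.1647, 33) (18.8845, 33)]  |A|=1219.2114
4. ⊥bis P4·P2 via (25.98,8.295): [(19.5066, 22.0753) (29.8766, 0) (53.3752, 0) (60.1647, 33) (18.8845, 33)]  |A|=1118.6273
5. ⊥bis P4·P3 via (30.245,14.415): [(26.2297, 7.7634) (29.8766, 0) (53.3752, 0) (60.1647, 33) (41.4638, 33)]  |A|=801.4423
6. ⊥bis P4·P5 via (50.79,12.54): [(26.2297, 7.7634) (29.8766, 0) (51.1202, 0) (50.2513, 33) (41.4638, 33)]  |A|=600.6629
7. ⊥bis P4·P6 via (48.26,7.45): [(26.2297, 7.7634) (29.8766, 0) (45.8169, 0) (50.726, 14.97) (50.2513, 33) (41.4638, 33)]  |A|=560.968
8. canonical 6-gon: [(26.2297, 7.7634) (29.8766, 0) (45.8169, 0) (50.726, 14.97) (50.2513, 33) (41.4638, 33)]
9. shoelace: 560.968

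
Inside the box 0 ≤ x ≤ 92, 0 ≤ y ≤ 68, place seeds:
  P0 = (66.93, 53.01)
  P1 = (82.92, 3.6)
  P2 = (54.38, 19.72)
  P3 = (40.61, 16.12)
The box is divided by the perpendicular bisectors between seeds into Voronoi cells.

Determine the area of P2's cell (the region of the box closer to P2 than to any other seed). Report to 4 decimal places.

Area of P2's cell: 898.5168

1. box [0,92]×[0,68]: [(0, 0) (92, 0) (92, 68) (0, 68)]
2. ⊥bis P2·P0 via (60.655,36.365): [(0, 59.2313) (0, 0) (92, 0) (92, 24.5482)]  |A|=3853.8607
3. ⊥bis P2·P1 via (68.65,11.66): [(78.7507, 29.5431) (0, 59.2313) (0, 0) (62.0642, 0)]  |A|=3249.0395
4. ⊥bis P2·P3 via (47.495,17.92): [(78.7507, 29.5431) (40.7067, 43.8853) (52.18, 0) (62.0642, 0)]  |A|=898.5168
5. canonical 4-gon: [(78.7507, 29.5431) (40.7067, 43.8853) (52.18, 0) (62.0642, 0)]
6. shoelace: 898.5168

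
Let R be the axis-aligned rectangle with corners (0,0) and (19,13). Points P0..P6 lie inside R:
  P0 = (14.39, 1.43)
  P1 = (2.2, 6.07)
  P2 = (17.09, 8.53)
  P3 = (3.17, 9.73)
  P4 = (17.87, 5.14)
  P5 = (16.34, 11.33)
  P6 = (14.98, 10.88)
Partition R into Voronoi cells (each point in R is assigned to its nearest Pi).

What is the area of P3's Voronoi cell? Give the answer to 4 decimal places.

1. box [0,19]×[0,13]: [(0, 0) (19, 0) (19, 13) (0, 13)]
2. ⊥bis P3·P0 via (8.78,5.58): [(0, 0) (4.6522, 0) (14.2689, 13) (0, 13)]  |A|=122.9874
3. ⊥bis P3·P1 via (2.685,7.9): [(0, 8.6116) (9.2158, 6.1692) (14.2689, 13) (0, 13)]  |A|=68.9559
4. ⊥bis P3·P2 via (10.13,9.13): [(0, 8.6116) (9.2158, 6.1692) (9.9617, 7.1774) (10.4636, 13) (0, 13)]  |A|=57.8774
5. ⊥bis P3·P4 via (10.52,7.435): [(0, 8.6116) (9.2158, 6.1692) (9.9617, 7.1774) (10.4636, 13) (0, 13)]  |A|=57.8774
6. ⊥bis P3·P5 via (9.755,10.53): [(0, 8.6116) (9.2158, 6.1692) (9.9617, 7.1774) (10.0449, 8.1434) (9.4549, 13) (0, 13)]  |A|=55.428
7. ⊥bis P3·P6 via (9.075,10.305): [(0, 8.6116) (9.2158, 6.1692) (9.4473, 6.482) (8.8126, 13) (0, 13)]  |A|=51.1736
8. canonical 5-gon: [(0, 8.6116) (9.2158, 6.1692) (9.4473, 6.482) (8.8126, 13) (0, 13)]
9. shoelace: 51.1736

Area of P3's cell: 51.1736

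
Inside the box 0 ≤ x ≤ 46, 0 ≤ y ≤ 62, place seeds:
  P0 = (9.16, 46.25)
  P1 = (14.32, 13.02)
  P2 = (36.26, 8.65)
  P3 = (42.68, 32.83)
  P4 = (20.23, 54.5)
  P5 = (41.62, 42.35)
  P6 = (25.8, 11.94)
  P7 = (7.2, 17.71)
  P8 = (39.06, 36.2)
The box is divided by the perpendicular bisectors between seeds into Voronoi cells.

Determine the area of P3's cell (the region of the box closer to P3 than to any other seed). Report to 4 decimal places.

Area of P3's cell: 159.0599

1. box [0,46]×[0,62]: [(0, 0) (46, 0) (46, 62) (0, 62)]
2. ⊥bis P3·P0 via (25.92,39.54): [(10.0898, 0) (46, 0) (46, 62) (34.912, 62)]  |A|=1456.9416
3. ⊥bis P3·P1 via (28.5,22.925): [(22.6316, 31.3263) (44.5135, 0) (46, 0) (46, 62) (34.912, 62)]  |A|=917.7587
4. ⊥bis P3·P2 via (39.47,20.74): [(22.6316, 31.3263) (27.876, 23.8183) (46, 19.0062) (46, 62) (34.912, 62)]  |A|=727.8219
5. ⊥bis P3·P4 via (31.455,43.665): [(24.8191, 36.7903) (22.6316, 31.3263) (27.876, 23.8183) (46, 19.0062) (46, 58.7335)]  |A|=553.4664
6. ⊥bis P3·P5 via (42.15,37.59): [(24.3456, 35.6076) (22.6316, 31.3263) (27.876, 23.8183) (46, 19.0062) (46, 38.0187)]  |A|=321.8526
7. ⊥bis P3·P6 via (34.24,22.385): [(24.3456, 35.6076) (22.7643, 31.6578) (34.7126, 22.0031) (46, 19.0062) (46, 38.0187)]  |A|=298.3263
8. ⊥bis P3·P7 via (24.94,25.27): [(24.3456, 35.6076) (22.7643, 31.6578) (34.7126, 22.0031) (46, 19.0062) (46, 38.0187)]  |A|=298.3263
9. ⊥bis P3·P8 via (40.87,34.515): [(43.9157, 37.7866) (31.5792, 24.535) (34.7126, 22.0031) (46, 19.0062) (46, 38.0187)]  |A|=159.0599
10. canonical 5-gon: [(43.9157, 37.7866) (31.5792, 24.535) (34.7126, 22.0031) (46, 19.0062) (46, 38.0187)]
11. shoelace: 159.0599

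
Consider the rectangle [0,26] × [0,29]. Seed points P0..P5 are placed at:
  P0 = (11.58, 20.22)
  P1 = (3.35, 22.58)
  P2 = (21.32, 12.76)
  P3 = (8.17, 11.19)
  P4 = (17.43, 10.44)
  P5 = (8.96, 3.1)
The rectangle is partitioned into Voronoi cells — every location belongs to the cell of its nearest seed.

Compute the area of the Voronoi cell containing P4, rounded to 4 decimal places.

1. box [0,26]×[0,29]: [(0, 0) (26, 0) (26, 29) (0, 29)]
2. ⊥bis P4·P0 via (14.505,15.33): [(0, 6.6537) (0, 0) (26, 0) (26, 22.2058)]  |A|=375.174
3. ⊥bis P4·P1 via (10.39,16.51): [(3.9065, 8.9904) (0, 4.4597) (0, 0) (26, 0) (26, 22.2058)]  |A|=370.8885
4. ⊥bis P4·P2 via (19.375,11.6): [(16.4548, 16.4963) (3.9065, 8.9904) (0, 4.4597) (0, 0) (26, 0) (26, 0.4917)]  |A|=267.256
5. ⊥bis P4·P3 via (12.8,10.815): [(16.4548, 16.4963) (13.0975, 14.4881) (11.9241, 0) (26, 0) (26, 0.4917)]  |A|=141.5897
6. ⊥bis P4·P5 via (13.195,6.77): [(16.4548, 16.4963) (13.0975, 14.4881) (12.5341, 7.5326) (19.0618, 0) (26, 0) (26, 0.4917)]  |A|=114.7069
7. canonical 6-gon: [(16.4548, 16.4963) (13.0975, 14.4881) (12.5341, 7.5326) (19.0618, 0) (26, 0) (26, 0.4917)]
8. shoelace: 114.7069

Area of P4's cell: 114.7069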